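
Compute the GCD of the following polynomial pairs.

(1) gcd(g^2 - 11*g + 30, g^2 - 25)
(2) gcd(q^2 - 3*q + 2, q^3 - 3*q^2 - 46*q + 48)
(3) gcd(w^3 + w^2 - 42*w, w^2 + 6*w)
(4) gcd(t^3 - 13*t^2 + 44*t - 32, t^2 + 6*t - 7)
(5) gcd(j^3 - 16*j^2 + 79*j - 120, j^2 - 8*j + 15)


(1) = gcd((g - 6)*(g - 5), (g - 5)*(g + 5)) = g - 5
(2) = gcd((q - 2)*(q - 1), (q - 8)*(q - 1)*(q + 6)) = q - 1
(3) = gcd(w*(w - 6)*(w + 7), w*(w + 6)) = w
(4) = t - 1
(5) = gcd((j - 8)*(j - 5)*(j - 3), (j - 5)*(j - 3)) = j^2 - 8*j + 15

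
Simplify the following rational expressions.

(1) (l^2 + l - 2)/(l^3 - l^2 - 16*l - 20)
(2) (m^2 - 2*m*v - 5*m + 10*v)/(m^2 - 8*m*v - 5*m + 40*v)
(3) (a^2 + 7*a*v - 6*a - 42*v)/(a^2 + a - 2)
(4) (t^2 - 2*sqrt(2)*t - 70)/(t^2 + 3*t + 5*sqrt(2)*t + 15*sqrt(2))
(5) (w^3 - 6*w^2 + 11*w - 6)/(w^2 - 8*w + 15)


(1) = (l - 1)/(l^2 - 3*l - 10)
(2) = (-m + 2*v)/(-m + 8*v)
(3) = (a^2 + 7*a*v - 6*a - 42*v)/(a^2 + a - 2)
(4) = (t - 7*sqrt(2))/(t + 3)
(5) = (w^2 - 3*w + 2)/(w - 5)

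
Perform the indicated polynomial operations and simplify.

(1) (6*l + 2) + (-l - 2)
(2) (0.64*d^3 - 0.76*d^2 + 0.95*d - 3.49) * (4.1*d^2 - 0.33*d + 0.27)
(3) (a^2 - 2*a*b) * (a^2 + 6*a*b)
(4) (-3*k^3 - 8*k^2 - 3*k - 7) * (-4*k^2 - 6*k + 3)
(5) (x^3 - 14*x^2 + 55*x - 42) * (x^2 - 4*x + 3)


(1) = 5*l
(2) = 2.624*d^5 - 3.3272*d^4 + 4.3186*d^3 - 14.8277*d^2 + 1.4082*d - 0.9423
(3) = a^4 + 4*a^3*b - 12*a^2*b^2
(4) = 12*k^5 + 50*k^4 + 51*k^3 + 22*k^2 + 33*k - 21
(5) = x^5 - 18*x^4 + 114*x^3 - 304*x^2 + 333*x - 126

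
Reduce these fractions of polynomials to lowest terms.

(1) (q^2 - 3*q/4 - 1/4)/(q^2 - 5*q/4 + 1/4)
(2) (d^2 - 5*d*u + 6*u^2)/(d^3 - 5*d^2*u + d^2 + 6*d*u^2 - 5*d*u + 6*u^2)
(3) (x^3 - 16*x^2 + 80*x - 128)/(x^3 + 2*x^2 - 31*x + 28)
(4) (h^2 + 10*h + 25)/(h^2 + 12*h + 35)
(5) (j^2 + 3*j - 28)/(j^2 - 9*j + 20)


(1) = (4*q + 1)/(4*q - 1)
(2) = 1/(d + 1)
(3) = (x^2 - 12*x + 32)/(x^2 + 6*x - 7)
(4) = (h + 5)/(h + 7)
(5) = (j + 7)/(j - 5)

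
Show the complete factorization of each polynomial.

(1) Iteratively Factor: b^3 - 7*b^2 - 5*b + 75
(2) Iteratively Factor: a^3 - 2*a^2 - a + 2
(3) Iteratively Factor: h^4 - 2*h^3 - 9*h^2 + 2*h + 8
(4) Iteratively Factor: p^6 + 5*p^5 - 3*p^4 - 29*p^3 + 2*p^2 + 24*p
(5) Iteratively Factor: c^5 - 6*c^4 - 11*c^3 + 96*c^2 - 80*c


(1) = (b + 3)*(b^2 - 10*b + 25) = (b - 5)*(b + 3)*(b - 5)
(2) = (a + 1)*(a^2 - 3*a + 2) = (a - 2)*(a + 1)*(a - 1)
(3) = (h + 1)*(h^3 - 3*h^2 - 6*h + 8) = (h + 1)*(h + 2)*(h^2 - 5*h + 4) = (h - 1)*(h + 1)*(h + 2)*(h - 4)
(4) = (p + 1)*(p^5 + 4*p^4 - 7*p^3 - 22*p^2 + 24*p) = p*(p + 1)*(p^4 + 4*p^3 - 7*p^2 - 22*p + 24) = p*(p - 1)*(p + 1)*(p^3 + 5*p^2 - 2*p - 24) = p*(p - 1)*(p + 1)*(p + 3)*(p^2 + 2*p - 8) = p*(p - 1)*(p + 1)*(p + 3)*(p + 4)*(p - 2)
(5) = (c + 4)*(c^4 - 10*c^3 + 29*c^2 - 20*c) = c*(c + 4)*(c^3 - 10*c^2 + 29*c - 20) = c*(c - 1)*(c + 4)*(c^2 - 9*c + 20) = c*(c - 4)*(c - 1)*(c + 4)*(c - 5)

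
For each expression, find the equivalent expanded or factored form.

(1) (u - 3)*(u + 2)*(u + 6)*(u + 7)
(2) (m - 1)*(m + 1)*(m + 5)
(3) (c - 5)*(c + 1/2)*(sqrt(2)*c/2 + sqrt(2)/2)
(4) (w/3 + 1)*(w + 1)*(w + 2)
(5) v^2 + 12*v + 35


(1) = u^4 + 12*u^3 + 23*u^2 - 120*u - 252
(2) = m^3 + 5*m^2 - m - 5
(3) = sqrt(2)*c^3/2 - 7*sqrt(2)*c^2/4 - 7*sqrt(2)*c/2 - 5*sqrt(2)/4
(4) = w^3/3 + 2*w^2 + 11*w/3 + 2
(5) = (v + 5)*(v + 7)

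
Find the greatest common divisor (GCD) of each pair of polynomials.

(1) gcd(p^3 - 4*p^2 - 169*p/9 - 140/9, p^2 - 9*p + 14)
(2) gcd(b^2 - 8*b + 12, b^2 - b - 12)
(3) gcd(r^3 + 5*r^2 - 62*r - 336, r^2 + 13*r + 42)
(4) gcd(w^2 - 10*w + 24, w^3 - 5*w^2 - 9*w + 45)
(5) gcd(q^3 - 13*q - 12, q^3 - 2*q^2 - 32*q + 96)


(1) = p - 7
(2) = 1
(3) = r^2 + 13*r + 42
(4) = 1
(5) = gcd((q - 4)*(q + 1)*(q + 3), (q - 4)^2*(q + 6)) = q - 4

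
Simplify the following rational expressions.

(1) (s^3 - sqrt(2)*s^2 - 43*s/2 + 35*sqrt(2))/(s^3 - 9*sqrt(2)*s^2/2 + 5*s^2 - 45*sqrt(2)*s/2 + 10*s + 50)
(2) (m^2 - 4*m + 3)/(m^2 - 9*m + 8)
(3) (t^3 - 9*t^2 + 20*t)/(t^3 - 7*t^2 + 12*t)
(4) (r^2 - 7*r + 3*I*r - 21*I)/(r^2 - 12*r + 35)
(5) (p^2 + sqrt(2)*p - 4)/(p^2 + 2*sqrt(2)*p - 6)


(1) = (4*s + 14*sqrt(2))/(4*s + 20)
(2) = (m - 3)/(m - 8)
(3) = (t - 5)/(t - 3)
(4) = (r + 3*I)/(r - 5)
(5) = (p + 2*sqrt(2))/(p + 3*sqrt(2))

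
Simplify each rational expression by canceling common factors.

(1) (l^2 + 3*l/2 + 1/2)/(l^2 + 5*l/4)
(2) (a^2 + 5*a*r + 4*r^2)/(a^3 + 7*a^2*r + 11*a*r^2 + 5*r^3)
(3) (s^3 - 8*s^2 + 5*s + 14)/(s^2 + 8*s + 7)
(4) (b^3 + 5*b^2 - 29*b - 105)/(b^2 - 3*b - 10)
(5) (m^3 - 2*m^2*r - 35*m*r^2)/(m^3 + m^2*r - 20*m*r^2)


(1) = (4*l^2 + 6*l + 2)/(4*l^2 + 5*l)
(2) = (a + 4*r)/(a^2 + 6*a*r + 5*r^2)
(3) = (s^2 - 9*s + 14)/(s + 7)
(4) = (b^2 + 10*b + 21)/(b + 2)
(5) = (-m + 7*r)/(-m + 4*r)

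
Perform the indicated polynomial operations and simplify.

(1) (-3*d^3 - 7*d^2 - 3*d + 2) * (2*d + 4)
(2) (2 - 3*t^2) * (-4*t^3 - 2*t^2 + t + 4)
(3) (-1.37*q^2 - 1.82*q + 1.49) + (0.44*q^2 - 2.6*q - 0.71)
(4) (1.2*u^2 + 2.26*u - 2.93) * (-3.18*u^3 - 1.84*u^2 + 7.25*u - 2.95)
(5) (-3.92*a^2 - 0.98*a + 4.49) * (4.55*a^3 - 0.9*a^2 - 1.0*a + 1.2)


(1) = -6*d^4 - 26*d^3 - 34*d^2 - 8*d + 8
(2) = 12*t^5 + 6*t^4 - 11*t^3 - 16*t^2 + 2*t + 8
(3) = -0.93*q^2 - 4.42*q + 0.78
(4) = -3.816*u^5 - 9.3948*u^4 + 13.859*u^3 + 18.2362*u^2 - 27.9095*u + 8.6435
(5) = -17.836*a^5 - 0.931*a^4 + 25.2315*a^3 - 7.765*a^2 - 5.666*a + 5.388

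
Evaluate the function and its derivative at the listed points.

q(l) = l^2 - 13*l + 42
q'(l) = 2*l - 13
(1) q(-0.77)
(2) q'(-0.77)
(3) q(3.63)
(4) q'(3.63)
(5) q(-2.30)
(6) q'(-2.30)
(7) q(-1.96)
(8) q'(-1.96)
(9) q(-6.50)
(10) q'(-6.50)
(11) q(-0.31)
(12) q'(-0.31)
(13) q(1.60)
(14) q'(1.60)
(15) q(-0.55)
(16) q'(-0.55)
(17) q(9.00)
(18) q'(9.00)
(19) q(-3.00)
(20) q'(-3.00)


(1) = 52.60
(2) = -14.54
(3) = 7.99
(4) = -5.74
(5) = 77.19
(6) = -17.60
(7) = 71.32
(8) = -16.92
(9) = 168.75
(10) = -26.00
(11) = 46.13
(12) = -13.62
(13) = 23.76
(14) = -9.80
(15) = 49.45
(16) = -14.10
(17) = 6.00
(18) = 5.00
(19) = 90.00
(20) = -19.00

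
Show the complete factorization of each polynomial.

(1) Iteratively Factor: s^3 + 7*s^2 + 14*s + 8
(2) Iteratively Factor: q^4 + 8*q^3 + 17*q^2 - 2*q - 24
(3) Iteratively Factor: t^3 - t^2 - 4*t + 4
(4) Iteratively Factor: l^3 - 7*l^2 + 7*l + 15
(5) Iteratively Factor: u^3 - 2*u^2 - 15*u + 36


(1) = (s + 2)*(s^2 + 5*s + 4) = (s + 1)*(s + 2)*(s + 4)
(2) = (q + 3)*(q^3 + 5*q^2 + 2*q - 8) = (q + 3)*(q + 4)*(q^2 + q - 2) = (q - 1)*(q + 3)*(q + 4)*(q + 2)
(3) = (t - 1)*(t^2 - 4) = (t - 2)*(t - 1)*(t + 2)
(4) = (l - 3)*(l^2 - 4*l - 5) = (l - 3)*(l + 1)*(l - 5)
(5) = (u - 3)*(u^2 + u - 12) = (u - 3)^2*(u + 4)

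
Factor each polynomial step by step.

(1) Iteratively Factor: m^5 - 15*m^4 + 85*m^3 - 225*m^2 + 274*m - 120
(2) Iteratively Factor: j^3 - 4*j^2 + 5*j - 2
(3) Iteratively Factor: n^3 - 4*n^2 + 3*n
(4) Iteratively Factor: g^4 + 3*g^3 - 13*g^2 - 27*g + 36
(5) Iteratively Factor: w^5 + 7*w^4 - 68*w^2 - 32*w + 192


(1) = (m - 1)*(m^4 - 14*m^3 + 71*m^2 - 154*m + 120) = (m - 3)*(m - 1)*(m^3 - 11*m^2 + 38*m - 40) = (m - 3)*(m - 2)*(m - 1)*(m^2 - 9*m + 20) = (m - 5)*(m - 3)*(m - 2)*(m - 1)*(m - 4)
(2) = (j - 1)*(j^2 - 3*j + 2) = (j - 1)^2*(j - 2)
(3) = (n)*(n^2 - 4*n + 3) = n*(n - 3)*(n - 1)
(4) = (g - 1)*(g^3 + 4*g^2 - 9*g - 36) = (g - 1)*(g + 4)*(g^2 - 9) = (g - 1)*(g + 3)*(g + 4)*(g - 3)
(5) = (w + 3)*(w^4 + 4*w^3 - 12*w^2 - 32*w + 64) = (w - 2)*(w + 3)*(w^3 + 6*w^2 - 32) = (w - 2)*(w + 3)*(w + 4)*(w^2 + 2*w - 8) = (w - 2)^2*(w + 3)*(w + 4)*(w + 4)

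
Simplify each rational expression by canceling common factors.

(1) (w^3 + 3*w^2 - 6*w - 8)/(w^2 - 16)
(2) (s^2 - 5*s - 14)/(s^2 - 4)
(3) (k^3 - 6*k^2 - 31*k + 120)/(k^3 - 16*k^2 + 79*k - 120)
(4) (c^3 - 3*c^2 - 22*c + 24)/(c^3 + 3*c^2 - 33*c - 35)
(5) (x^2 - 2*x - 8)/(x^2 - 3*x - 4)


(1) = (w^2 - w - 2)/(w - 4)
(2) = (s - 7)/(s - 2)
(3) = (k + 5)/(k - 5)
(4) = (c^3 - 3*c^2 - 22*c + 24)/(c^3 + 3*c^2 - 33*c - 35)
(5) = (x + 2)/(x + 1)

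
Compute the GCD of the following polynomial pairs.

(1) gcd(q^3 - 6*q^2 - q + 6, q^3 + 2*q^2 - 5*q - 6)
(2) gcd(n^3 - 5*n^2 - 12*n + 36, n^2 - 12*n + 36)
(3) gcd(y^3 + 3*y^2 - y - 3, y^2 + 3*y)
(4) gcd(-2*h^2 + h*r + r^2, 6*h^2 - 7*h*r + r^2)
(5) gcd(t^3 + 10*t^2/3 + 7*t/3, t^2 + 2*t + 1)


(1) = gcd((q - 6)*(q - 1)*(q + 1), (q - 2)*(q + 1)*(q + 3)) = q + 1
(2) = n - 6
(3) = gcd((y - 1)*(y + 1)*(y + 3), y*(y + 3)) = y + 3
(4) = -h + r
(5) = t + 1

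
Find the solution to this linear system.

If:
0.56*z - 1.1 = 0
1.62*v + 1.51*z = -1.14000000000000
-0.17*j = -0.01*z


Then:
j = 0.12
v = -2.53
z = 1.96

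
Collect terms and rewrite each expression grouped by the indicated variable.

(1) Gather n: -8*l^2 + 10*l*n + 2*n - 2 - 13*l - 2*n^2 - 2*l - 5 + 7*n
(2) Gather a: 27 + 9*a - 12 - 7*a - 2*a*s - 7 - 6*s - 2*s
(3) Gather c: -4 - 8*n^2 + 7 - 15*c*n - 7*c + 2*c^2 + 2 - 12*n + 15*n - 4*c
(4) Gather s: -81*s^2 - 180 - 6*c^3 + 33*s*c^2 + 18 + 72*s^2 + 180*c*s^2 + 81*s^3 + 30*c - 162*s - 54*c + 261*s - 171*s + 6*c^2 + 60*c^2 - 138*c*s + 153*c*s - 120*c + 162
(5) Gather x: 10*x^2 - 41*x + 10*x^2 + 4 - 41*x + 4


(1) = -8*l^2 - 15*l - 2*n^2 + n*(10*l + 9) - 7
(2) = a*(2 - 2*s) - 8*s + 8
(3) = 2*c^2 + c*(-15*n - 11) - 8*n^2 + 3*n + 5
(4) = -6*c^3 + 66*c^2 - 144*c + 81*s^3 + s^2*(180*c - 9) + s*(33*c^2 + 15*c - 72)
(5) = 20*x^2 - 82*x + 8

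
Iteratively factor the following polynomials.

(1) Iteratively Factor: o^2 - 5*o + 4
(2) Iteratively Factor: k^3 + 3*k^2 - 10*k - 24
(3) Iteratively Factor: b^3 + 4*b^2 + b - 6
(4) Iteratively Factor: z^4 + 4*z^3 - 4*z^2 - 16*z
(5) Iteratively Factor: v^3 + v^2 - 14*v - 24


(1) = (o - 1)*(o - 4)
(2) = (k + 2)*(k^2 + k - 12) = (k + 2)*(k + 4)*(k - 3)
(3) = (b - 1)*(b^2 + 5*b + 6) = (b - 1)*(b + 2)*(b + 3)
(4) = (z + 4)*(z^3 - 4*z) = (z - 2)*(z + 4)*(z^2 + 2*z) = (z - 2)*(z + 2)*(z + 4)*(z)
(5) = (v + 3)*(v^2 - 2*v - 8) = (v - 4)*(v + 3)*(v + 2)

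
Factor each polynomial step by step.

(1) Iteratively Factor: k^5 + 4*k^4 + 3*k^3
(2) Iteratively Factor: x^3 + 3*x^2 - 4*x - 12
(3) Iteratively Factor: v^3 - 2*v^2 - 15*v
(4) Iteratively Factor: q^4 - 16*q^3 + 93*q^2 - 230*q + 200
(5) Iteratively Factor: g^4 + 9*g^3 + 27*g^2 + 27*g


(1) = (k)*(k^4 + 4*k^3 + 3*k^2) = k^2*(k^3 + 4*k^2 + 3*k) = k^2*(k + 3)*(k^2 + k) = k^2*(k + 1)*(k + 3)*(k)
(2) = (x + 2)*(x^2 + x - 6) = (x - 2)*(x + 2)*(x + 3)
(3) = (v + 3)*(v^2 - 5*v) = (v - 5)*(v + 3)*(v)
(4) = (q - 5)*(q^3 - 11*q^2 + 38*q - 40) = (q - 5)*(q - 4)*(q^2 - 7*q + 10) = (q - 5)*(q - 4)*(q - 2)*(q - 5)
(5) = (g + 3)*(g^3 + 6*g^2 + 9*g) = (g + 3)^2*(g^2 + 3*g) = (g + 3)^3*(g)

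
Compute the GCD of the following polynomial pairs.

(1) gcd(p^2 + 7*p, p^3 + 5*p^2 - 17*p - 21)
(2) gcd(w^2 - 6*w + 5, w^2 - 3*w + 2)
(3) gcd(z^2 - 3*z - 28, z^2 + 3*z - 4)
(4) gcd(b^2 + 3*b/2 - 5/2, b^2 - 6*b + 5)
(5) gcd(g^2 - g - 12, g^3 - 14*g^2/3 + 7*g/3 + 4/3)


(1) = p + 7
(2) = w - 1
(3) = gcd((z - 7)*(z + 4), (z - 1)*(z + 4)) = z + 4
(4) = gcd((b - 1)*(b + 5/2), (b - 5)*(b - 1)) = b - 1
(5) = g - 4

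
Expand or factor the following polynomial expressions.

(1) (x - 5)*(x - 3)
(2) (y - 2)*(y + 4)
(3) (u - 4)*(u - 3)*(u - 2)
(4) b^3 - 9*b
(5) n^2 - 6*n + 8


(1) = x^2 - 8*x + 15
(2) = y^2 + 2*y - 8
(3) = u^3 - 9*u^2 + 26*u - 24
(4) = b*(b - 3)*(b + 3)
(5) = (n - 4)*(n - 2)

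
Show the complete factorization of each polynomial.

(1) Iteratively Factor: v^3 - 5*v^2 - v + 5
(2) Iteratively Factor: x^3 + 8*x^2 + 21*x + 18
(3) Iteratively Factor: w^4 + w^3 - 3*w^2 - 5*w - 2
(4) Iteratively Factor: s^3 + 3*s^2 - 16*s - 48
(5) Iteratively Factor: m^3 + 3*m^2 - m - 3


(1) = (v - 5)*(v^2 - 1) = (v - 5)*(v - 1)*(v + 1)
(2) = (x + 3)*(x^2 + 5*x + 6) = (x + 3)^2*(x + 2)
(3) = (w + 1)*(w^3 - 3*w - 2) = (w - 2)*(w + 1)*(w^2 + 2*w + 1) = (w - 2)*(w + 1)^2*(w + 1)
(4) = (s + 3)*(s^2 - 16) = (s + 3)*(s + 4)*(s - 4)
(5) = (m + 1)*(m^2 + 2*m - 3) = (m - 1)*(m + 1)*(m + 3)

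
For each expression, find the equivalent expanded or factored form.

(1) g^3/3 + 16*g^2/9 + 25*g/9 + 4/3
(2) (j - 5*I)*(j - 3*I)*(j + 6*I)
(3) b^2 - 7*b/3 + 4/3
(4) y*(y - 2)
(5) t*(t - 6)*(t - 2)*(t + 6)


(1) = (g/3 + 1/3)*(g + 4/3)*(g + 3)
(2) = j^3 - 2*I*j^2 + 33*j - 90*I
(3) = (b - 4/3)*(b - 1)
(4) = y^2 - 2*y
(5) = t^4 - 2*t^3 - 36*t^2 + 72*t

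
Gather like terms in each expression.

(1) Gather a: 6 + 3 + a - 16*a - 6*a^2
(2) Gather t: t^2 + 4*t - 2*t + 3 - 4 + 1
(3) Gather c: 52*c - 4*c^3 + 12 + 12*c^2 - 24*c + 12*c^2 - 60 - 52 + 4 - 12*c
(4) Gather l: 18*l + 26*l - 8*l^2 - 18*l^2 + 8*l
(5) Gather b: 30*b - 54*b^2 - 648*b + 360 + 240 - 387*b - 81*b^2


(1) = -6*a^2 - 15*a + 9
(2) = t^2 + 2*t
(3) = -4*c^3 + 24*c^2 + 16*c - 96
(4) = -26*l^2 + 52*l
(5) = -135*b^2 - 1005*b + 600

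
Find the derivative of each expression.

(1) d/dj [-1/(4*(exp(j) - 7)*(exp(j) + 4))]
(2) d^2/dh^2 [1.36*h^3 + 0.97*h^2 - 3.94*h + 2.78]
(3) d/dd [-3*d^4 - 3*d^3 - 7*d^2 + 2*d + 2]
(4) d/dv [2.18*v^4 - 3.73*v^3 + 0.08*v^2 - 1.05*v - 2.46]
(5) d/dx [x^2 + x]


(1) = (2*exp(j) - 3)*exp(j)/(4*(exp(j) - 7)^2*(exp(j) + 4)^2)
(2) = 8.16*h + 1.94
(3) = -12*d^3 - 9*d^2 - 14*d + 2
(4) = 8.72*v^3 - 11.19*v^2 + 0.16*v - 1.05
(5) = 2*x + 1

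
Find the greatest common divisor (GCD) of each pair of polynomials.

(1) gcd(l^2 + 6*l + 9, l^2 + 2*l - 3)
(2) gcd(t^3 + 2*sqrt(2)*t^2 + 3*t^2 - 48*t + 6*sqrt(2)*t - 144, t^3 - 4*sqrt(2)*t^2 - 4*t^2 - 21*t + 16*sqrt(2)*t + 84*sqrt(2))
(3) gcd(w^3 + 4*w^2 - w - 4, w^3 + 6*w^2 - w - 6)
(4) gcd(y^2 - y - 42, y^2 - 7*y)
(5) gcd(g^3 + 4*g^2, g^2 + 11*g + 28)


(1) = gcd((l + 3)^2, (l - 1)*(l + 3)) = l + 3
(2) = gcd((t + 3)*(t - 4*sqrt(2))*(t + 6*sqrt(2)), (t - 7)*(t + 3)*(t - 4*sqrt(2))) = t^2 + t*(3 - 4*sqrt(2)) - 12*sqrt(2)
(3) = gcd((w - 1)*(w + 1)*(w + 4), (w - 1)*(w + 1)*(w + 6)) = w^2 - 1
(4) = y - 7
(5) = gcd(g^2*(g + 4), (g + 4)*(g + 7)) = g + 4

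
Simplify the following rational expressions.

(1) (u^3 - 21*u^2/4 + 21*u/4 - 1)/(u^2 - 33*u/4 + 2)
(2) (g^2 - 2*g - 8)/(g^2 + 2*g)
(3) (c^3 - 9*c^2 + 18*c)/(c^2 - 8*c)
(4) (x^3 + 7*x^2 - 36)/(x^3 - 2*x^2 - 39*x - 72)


(1) = (u^2 - 5*u + 4)/(u - 8)
(2) = (g - 4)/g
(3) = (c^2 - 9*c + 18)/(c - 8)
(4) = (x^2 + 4*x - 12)/(x^2 - 5*x - 24)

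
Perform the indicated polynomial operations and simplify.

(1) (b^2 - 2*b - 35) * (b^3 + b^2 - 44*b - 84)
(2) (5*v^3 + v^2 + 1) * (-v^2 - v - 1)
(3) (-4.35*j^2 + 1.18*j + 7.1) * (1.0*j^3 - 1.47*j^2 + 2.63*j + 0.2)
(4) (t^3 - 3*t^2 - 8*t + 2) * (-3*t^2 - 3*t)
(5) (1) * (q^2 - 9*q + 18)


(1) = b^5 - b^4 - 81*b^3 - 31*b^2 + 1708*b + 2940
(2) = -5*v^5 - 6*v^4 - 6*v^3 - 2*v^2 - v - 1
(3) = -4.35*j^5 + 7.5745*j^4 - 6.0751*j^3 - 8.2036*j^2 + 18.909*j + 1.42
(4) = -3*t^5 + 6*t^4 + 33*t^3 + 18*t^2 - 6*t
(5) = q^2 - 9*q + 18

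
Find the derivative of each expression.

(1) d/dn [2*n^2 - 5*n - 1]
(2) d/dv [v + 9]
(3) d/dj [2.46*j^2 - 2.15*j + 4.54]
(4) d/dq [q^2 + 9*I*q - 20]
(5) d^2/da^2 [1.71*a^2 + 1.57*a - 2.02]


(1) = 4*n - 5
(2) = 1
(3) = 4.92*j - 2.15
(4) = 2*q + 9*I
(5) = 3.42000000000000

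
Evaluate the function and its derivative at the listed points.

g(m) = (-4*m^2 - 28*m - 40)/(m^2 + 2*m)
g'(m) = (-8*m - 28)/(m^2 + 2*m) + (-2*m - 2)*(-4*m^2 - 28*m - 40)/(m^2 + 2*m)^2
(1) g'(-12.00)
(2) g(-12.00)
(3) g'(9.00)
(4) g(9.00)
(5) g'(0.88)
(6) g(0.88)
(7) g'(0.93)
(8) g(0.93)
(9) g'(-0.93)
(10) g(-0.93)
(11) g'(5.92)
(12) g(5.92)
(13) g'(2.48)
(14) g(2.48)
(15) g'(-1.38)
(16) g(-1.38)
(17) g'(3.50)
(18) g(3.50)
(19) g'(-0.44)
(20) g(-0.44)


(1) = 0.14
(2) = -2.33
(3) = 0.25
(4) = -6.22
(5) = 25.83
(6) = -26.73
(7) = 23.12
(8) = -25.51
(9) = 23.12
(10) = 17.51
(11) = 0.57
(12) = -7.38
(13) = 3.25
(14) = -12.06
(15) = 10.50
(16) = 10.49
(17) = 1.63
(18) = -9.71
(19) = 103.31
(20) = 41.45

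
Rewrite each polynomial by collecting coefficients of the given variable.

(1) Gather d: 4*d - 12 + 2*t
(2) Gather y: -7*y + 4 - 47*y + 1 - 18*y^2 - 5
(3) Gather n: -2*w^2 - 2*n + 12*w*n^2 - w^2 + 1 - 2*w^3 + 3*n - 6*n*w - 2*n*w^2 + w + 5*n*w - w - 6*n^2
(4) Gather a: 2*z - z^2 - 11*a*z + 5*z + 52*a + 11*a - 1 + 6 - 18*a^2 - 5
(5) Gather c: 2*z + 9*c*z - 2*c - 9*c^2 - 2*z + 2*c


(1) = 4*d + 2*t - 12
(2) = -18*y^2 - 54*y
(3) = n^2*(12*w - 6) + n*(-2*w^2 - w + 1) - 2*w^3 - 3*w^2 + 1
(4) = -18*a^2 + a*(63 - 11*z) - z^2 + 7*z
(5) = -9*c^2 + 9*c*z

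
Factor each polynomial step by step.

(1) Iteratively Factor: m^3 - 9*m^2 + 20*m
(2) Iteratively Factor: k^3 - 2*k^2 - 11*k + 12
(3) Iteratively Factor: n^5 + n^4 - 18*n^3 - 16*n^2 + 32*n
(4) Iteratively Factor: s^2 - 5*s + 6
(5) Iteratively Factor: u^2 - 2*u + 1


(1) = (m - 5)*(m^2 - 4*m) = (m - 5)*(m - 4)*(m)
(2) = (k - 4)*(k^2 + 2*k - 3) = (k - 4)*(k - 1)*(k + 3)
(3) = (n + 4)*(n^4 - 3*n^3 - 6*n^2 + 8*n) = n*(n + 4)*(n^3 - 3*n^2 - 6*n + 8) = n*(n + 2)*(n + 4)*(n^2 - 5*n + 4) = n*(n - 1)*(n + 2)*(n + 4)*(n - 4)
(4) = (s - 3)*(s - 2)
(5) = (u - 1)*(u - 1)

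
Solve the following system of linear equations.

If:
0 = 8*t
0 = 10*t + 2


Then:
No Solution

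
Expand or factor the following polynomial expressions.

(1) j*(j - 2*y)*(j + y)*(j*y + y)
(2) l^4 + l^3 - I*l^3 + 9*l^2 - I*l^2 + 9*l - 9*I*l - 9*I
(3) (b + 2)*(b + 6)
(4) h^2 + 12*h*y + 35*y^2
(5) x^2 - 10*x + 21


(1) = j^4*y - j^3*y^2 + j^3*y - 2*j^2*y^3 - j^2*y^2 - 2*j*y^3
(2) = (l + 1)*(l - 3*I)*(l - I)*(l + 3*I)
(3) = b^2 + 8*b + 12
(4) = (h + 5*y)*(h + 7*y)
(5) = (x - 7)*(x - 3)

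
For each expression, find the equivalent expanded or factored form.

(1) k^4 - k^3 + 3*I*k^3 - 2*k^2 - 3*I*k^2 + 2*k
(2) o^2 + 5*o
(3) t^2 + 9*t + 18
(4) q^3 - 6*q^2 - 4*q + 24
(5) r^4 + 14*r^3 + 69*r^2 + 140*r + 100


(1) = k*(k - 1)*(k + I)*(k + 2*I)
(2) = o*(o + 5)
(3) = (t + 3)*(t + 6)
(4) = (q - 6)*(q - 2)*(q + 2)
(5) = (r + 2)^2*(r + 5)^2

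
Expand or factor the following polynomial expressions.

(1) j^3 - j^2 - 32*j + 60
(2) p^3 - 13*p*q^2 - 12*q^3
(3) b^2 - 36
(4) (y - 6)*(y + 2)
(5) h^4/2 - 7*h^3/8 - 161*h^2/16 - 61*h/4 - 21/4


(1) = (j - 5)*(j - 2)*(j + 6)
(2) = (p - 4*q)*(p + q)*(p + 3*q)
(3) = (b - 6)*(b + 6)
(4) = y^2 - 4*y - 12
(5) = (h/2 + 1)*(h - 6)*(h + 1/2)*(h + 7/4)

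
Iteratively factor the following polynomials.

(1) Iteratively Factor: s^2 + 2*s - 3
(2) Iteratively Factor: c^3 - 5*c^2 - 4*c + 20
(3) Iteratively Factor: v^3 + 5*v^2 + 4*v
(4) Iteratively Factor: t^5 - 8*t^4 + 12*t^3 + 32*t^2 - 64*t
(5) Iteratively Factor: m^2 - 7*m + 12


(1) = (s - 1)*(s + 3)
(2) = (c + 2)*(c^2 - 7*c + 10) = (c - 5)*(c + 2)*(c - 2)
(3) = (v + 4)*(v^2 + v) = (v + 1)*(v + 4)*(v)
(4) = (t - 2)*(t^4 - 6*t^3 + 32*t) = (t - 4)*(t - 2)*(t^3 - 2*t^2 - 8*t) = (t - 4)^2*(t - 2)*(t^2 + 2*t) = (t - 4)^2*(t - 2)*(t + 2)*(t)
(5) = (m - 3)*(m - 4)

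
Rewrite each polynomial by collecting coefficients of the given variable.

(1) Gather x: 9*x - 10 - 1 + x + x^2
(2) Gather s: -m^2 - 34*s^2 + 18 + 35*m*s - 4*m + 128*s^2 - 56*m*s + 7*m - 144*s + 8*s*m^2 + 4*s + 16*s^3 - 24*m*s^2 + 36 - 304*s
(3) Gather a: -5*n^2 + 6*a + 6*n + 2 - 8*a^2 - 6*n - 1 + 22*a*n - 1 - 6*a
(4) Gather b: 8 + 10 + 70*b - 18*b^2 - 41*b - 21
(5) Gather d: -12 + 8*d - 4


(1) = x^2 + 10*x - 11
(2) = -m^2 + 3*m + 16*s^3 + s^2*(94 - 24*m) + s*(8*m^2 - 21*m - 444) + 54
(3) = -8*a^2 + 22*a*n - 5*n^2
(4) = -18*b^2 + 29*b - 3
(5) = 8*d - 16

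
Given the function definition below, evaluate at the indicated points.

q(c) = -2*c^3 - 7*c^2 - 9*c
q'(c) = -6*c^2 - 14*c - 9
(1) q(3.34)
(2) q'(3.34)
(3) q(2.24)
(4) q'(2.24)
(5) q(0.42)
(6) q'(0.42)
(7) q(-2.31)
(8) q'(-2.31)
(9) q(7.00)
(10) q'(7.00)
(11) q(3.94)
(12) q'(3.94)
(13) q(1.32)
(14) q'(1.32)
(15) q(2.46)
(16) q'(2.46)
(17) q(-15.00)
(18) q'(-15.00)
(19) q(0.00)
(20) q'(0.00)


(1) = -182.67
(2) = -122.69
(3) = -77.76
(4) = -70.47
(5) = -5.16
(6) = -15.94
(7) = 8.09
(8) = -8.68
(9) = -1092.00
(10) = -401.00
(11) = -266.45
(12) = -157.30
(13) = -28.68
(14) = -37.93
(15) = -94.28
(16) = -79.75
(17) = 5310.00
(18) = -1149.00
(19) = 0.00
(20) = -9.00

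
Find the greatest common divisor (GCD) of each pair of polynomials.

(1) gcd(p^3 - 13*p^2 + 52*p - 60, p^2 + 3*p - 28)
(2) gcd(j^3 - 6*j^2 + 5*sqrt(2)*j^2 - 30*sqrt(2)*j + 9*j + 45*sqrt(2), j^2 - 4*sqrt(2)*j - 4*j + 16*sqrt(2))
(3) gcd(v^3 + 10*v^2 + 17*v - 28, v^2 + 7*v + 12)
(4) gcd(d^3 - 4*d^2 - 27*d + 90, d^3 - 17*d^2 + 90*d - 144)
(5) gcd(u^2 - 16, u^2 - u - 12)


(1) = 1
(2) = gcd((j - 3)^2*(j + 5*sqrt(2)), (j - 4)*(j - 4*sqrt(2))) = 1
(3) = gcd((v - 1)*(v + 4)*(v + 7), (v + 3)*(v + 4)) = v + 4
(4) = d^2 - 9*d + 18
(5) = gcd((u - 4)*(u + 4), (u - 4)*(u + 3)) = u - 4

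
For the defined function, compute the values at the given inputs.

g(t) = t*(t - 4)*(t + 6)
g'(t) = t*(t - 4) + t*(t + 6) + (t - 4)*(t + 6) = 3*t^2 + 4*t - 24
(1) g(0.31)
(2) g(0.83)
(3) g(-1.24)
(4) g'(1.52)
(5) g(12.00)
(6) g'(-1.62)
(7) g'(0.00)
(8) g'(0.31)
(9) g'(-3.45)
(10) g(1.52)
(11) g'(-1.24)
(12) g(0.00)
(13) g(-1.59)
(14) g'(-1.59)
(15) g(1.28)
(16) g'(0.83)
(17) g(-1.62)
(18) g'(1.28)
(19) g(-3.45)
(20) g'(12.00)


(1) = -7.22
(2) = -17.97
(3) = 30.93
(4) = -10.99
(5) = 1728.00
(6) = -22.61
(7) = -24.00
(8) = -22.47
(9) = -2.09
(10) = -28.35
(11) = -24.35
(12) = 0.00
(13) = 39.20
(14) = -22.78
(15) = -25.35
(16) = -18.61
(17) = 39.88
(18) = -13.96
(19) = 65.54
(20) = 456.00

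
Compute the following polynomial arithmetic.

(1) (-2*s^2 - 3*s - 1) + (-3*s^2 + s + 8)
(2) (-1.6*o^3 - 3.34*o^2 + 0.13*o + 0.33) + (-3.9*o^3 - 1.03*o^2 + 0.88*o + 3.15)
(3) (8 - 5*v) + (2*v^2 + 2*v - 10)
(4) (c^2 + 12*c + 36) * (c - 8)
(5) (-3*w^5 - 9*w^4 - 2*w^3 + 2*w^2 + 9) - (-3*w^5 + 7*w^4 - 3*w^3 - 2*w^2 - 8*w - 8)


(1) = -5*s^2 - 2*s + 7
(2) = -5.5*o^3 - 4.37*o^2 + 1.01*o + 3.48
(3) = 2*v^2 - 3*v - 2
(4) = c^3 + 4*c^2 - 60*c - 288
(5) = -16*w^4 + w^3 + 4*w^2 + 8*w + 17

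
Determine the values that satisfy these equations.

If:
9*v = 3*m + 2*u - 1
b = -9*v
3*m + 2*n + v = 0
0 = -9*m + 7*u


Then:
b = -9*v
m = 21*v/13 + 7/39
n = -38*v/13 - 7/26
u = 27*v/13 + 3/13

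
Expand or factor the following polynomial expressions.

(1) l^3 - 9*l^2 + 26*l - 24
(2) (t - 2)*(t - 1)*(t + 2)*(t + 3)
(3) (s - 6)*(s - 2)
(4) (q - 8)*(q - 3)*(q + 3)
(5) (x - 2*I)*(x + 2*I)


(1) = (l - 4)*(l - 3)*(l - 2)
(2) = t^4 + 2*t^3 - 7*t^2 - 8*t + 12
(3) = s^2 - 8*s + 12
(4) = q^3 - 8*q^2 - 9*q + 72
(5) = x^2 + 4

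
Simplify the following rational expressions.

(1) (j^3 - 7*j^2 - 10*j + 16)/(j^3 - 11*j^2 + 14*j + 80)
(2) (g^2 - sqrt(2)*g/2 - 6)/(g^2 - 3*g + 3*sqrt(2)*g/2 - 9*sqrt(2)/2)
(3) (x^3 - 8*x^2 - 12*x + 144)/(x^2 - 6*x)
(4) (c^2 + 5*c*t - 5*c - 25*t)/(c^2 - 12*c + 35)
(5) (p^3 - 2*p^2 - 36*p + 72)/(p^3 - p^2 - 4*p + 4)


(1) = (j - 1)/(j - 5)
(2) = (4*g - 8*sqrt(2))/(4*g - 12)
(3) = (x^2 - 2*x - 24)/x
(4) = (c + 5*t)/(c - 7)
(5) = (p^2 - 36)/(p^2 + p - 2)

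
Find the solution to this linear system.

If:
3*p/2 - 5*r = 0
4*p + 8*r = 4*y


Then:
p = 5*y/8
r = 3*y/16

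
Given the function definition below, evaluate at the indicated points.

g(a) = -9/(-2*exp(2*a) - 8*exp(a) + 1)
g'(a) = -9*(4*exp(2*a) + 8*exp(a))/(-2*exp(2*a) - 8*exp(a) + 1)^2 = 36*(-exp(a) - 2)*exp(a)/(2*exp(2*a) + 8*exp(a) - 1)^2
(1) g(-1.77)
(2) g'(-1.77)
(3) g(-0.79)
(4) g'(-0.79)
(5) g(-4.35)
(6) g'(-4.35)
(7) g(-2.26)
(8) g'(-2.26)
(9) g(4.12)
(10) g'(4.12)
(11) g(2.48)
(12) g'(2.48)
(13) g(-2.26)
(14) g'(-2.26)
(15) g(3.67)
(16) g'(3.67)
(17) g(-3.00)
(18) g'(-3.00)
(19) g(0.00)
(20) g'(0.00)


(1) = 21.39
(2) = -75.20
(3) = 2.96
(4) = -4.33
(5) = -10.04
(6) = -1.16
(7) = -62.75
(8) = -384.33
(9) = 0.00
(10) = -0.00
(11) = 0.02
(12) = -0.04
(13) = -62.75
(14) = -384.33
(15) = 0.00
(16) = -0.01
(17) = -15.08
(18) = -10.32
(19) = 1.00
(20) = -1.33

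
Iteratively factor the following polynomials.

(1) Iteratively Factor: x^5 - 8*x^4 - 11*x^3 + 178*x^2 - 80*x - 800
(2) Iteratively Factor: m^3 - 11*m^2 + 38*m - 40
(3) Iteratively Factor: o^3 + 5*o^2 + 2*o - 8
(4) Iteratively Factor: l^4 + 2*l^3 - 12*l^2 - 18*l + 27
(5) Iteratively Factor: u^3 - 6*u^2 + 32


(1) = (x - 5)*(x^4 - 3*x^3 - 26*x^2 + 48*x + 160) = (x - 5)*(x + 2)*(x^3 - 5*x^2 - 16*x + 80) = (x - 5)*(x - 4)*(x + 2)*(x^2 - x - 20) = (x - 5)*(x - 4)*(x + 2)*(x + 4)*(x - 5)
(2) = (m - 5)*(m^2 - 6*m + 8) = (m - 5)*(m - 4)*(m - 2)
(3) = (o + 4)*(o^2 + o - 2) = (o - 1)*(o + 4)*(o + 2)
(4) = (l - 3)*(l^3 + 5*l^2 + 3*l - 9) = (l - 3)*(l + 3)*(l^2 + 2*l - 3) = (l - 3)*(l - 1)*(l + 3)*(l + 3)
(5) = (u - 4)*(u^2 - 2*u - 8) = (u - 4)*(u + 2)*(u - 4)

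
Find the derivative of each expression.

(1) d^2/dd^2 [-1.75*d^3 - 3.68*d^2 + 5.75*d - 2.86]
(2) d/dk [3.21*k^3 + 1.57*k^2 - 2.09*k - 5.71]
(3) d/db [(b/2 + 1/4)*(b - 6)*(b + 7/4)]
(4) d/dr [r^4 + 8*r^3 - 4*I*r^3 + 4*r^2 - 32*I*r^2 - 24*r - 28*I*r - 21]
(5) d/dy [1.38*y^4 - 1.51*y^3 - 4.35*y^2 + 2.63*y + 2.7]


(1) = -10.5*d - 7.36
(2) = 9.63*k^2 + 3.14*k - 2.09
(3) = 3*b^2/2 - 15*b/4 - 101/16
(4) = 4*r^3 + r^2*(24 - 12*I) + r*(8 - 64*I) - 24 - 28*I
(5) = 5.52*y^3 - 4.53*y^2 - 8.7*y + 2.63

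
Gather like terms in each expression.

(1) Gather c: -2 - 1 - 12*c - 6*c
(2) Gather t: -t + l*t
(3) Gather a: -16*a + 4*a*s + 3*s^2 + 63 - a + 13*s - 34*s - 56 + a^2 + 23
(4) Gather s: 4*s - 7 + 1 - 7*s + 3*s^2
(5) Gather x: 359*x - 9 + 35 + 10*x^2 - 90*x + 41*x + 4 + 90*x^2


(1) = -18*c - 3
(2) = t*(l - 1)
(3) = a^2 + a*(4*s - 17) + 3*s^2 - 21*s + 30
(4) = 3*s^2 - 3*s - 6
(5) = 100*x^2 + 310*x + 30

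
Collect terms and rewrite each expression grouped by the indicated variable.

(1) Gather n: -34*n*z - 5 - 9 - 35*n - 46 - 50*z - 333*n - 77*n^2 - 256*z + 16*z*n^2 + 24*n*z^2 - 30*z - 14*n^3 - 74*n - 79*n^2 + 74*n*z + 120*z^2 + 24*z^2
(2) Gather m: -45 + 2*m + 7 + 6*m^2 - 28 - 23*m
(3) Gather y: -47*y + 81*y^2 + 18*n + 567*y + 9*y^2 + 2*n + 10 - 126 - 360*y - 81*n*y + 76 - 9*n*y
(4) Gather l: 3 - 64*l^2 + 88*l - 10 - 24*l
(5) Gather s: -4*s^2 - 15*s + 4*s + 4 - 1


(1) = -14*n^3 + n^2*(16*z - 156) + n*(24*z^2 + 40*z - 442) + 144*z^2 - 336*z - 60
(2) = 6*m^2 - 21*m - 66
(3) = 20*n + 90*y^2 + y*(160 - 90*n) - 40
(4) = -64*l^2 + 64*l - 7
(5) = -4*s^2 - 11*s + 3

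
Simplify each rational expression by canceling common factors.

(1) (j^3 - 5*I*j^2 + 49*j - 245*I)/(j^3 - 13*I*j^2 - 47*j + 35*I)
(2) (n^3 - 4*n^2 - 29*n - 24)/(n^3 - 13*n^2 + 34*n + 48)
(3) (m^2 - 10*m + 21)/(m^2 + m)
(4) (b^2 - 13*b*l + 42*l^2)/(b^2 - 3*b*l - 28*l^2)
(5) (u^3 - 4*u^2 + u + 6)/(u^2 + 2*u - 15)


(1) = (j + 7*I)/(j - I)
(2) = (n + 3)/(n - 6)
(3) = (m^2 - 10*m + 21)/(m^2 + m)
(4) = (b - 6*l)/(b + 4*l)
(5) = (u^2 - u - 2)/(u + 5)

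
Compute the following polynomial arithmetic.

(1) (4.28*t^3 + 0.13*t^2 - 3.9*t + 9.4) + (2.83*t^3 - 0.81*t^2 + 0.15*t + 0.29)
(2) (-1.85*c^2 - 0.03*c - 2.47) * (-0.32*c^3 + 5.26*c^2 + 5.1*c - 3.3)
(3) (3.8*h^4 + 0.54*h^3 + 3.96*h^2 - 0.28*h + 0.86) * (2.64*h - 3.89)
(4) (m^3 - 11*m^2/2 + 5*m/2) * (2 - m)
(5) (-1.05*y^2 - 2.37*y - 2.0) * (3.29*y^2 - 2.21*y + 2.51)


(1) = 7.11*t^3 - 0.68*t^2 - 3.75*t + 9.69
(2) = 0.592*c^5 - 9.7214*c^4 - 8.8024*c^3 - 7.0402*c^2 - 12.498*c + 8.151
(3) = 10.032*h^5 - 13.3564*h^4 + 8.3538*h^3 - 16.1436*h^2 + 3.3596*h - 3.3454
(4) = -m^4 + 15*m^3/2 - 27*m^2/2 + 5*m
(5) = -3.4545*y^4 - 5.4768*y^3 - 3.9778*y^2 - 1.5287*y - 5.02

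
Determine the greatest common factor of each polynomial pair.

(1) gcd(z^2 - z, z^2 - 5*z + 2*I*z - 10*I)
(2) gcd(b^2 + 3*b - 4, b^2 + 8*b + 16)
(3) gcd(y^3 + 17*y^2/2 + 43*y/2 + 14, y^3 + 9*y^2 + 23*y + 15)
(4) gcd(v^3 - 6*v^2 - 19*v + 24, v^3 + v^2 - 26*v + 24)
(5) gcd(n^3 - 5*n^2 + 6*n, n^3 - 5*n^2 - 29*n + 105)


(1) = gcd(z*(z - 1), (z - 5)*(z + 2*I)) = 1
(2) = b + 4
(3) = gcd((y + 1)*(y + 7/2)*(y + 4), (y + 1)*(y + 3)*(y + 5)) = y + 1
(4) = gcd((v - 8)*(v - 1)*(v + 3), (v - 4)*(v - 1)*(v + 6)) = v - 1
(5) = n - 3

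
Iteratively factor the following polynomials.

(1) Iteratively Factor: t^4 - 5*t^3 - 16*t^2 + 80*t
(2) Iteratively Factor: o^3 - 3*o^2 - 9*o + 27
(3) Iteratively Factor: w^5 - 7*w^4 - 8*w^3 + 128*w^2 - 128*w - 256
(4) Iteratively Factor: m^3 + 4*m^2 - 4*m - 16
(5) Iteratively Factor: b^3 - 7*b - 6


(1) = (t)*(t^3 - 5*t^2 - 16*t + 80) = t*(t - 5)*(t^2 - 16) = t*(t - 5)*(t - 4)*(t + 4)
(2) = (o - 3)*(o^2 - 9) = (o - 3)^2*(o + 3)
(3) = (w + 4)*(w^4 - 11*w^3 + 36*w^2 - 16*w - 64) = (w + 1)*(w + 4)*(w^3 - 12*w^2 + 48*w - 64) = (w - 4)*(w + 1)*(w + 4)*(w^2 - 8*w + 16) = (w - 4)^2*(w + 1)*(w + 4)*(w - 4)
(4) = (m - 2)*(m^2 + 6*m + 8) = (m - 2)*(m + 2)*(m + 4)
(5) = (b + 1)*(b^2 - b - 6) = (b - 3)*(b + 1)*(b + 2)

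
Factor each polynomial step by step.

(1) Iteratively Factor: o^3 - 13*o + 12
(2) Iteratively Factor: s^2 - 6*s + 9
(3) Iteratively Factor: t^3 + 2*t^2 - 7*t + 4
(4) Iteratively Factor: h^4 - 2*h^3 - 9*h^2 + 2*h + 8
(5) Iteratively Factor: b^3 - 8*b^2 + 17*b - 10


(1) = (o - 3)*(o^2 + 3*o - 4) = (o - 3)*(o - 1)*(o + 4)
(2) = (s - 3)*(s - 3)
(3) = (t - 1)*(t^2 + 3*t - 4) = (t - 1)*(t + 4)*(t - 1)
(4) = (h - 1)*(h^3 - h^2 - 10*h - 8) = (h - 1)*(h + 1)*(h^2 - 2*h - 8) = (h - 1)*(h + 1)*(h + 2)*(h - 4)
(5) = (b - 5)*(b^2 - 3*b + 2) = (b - 5)*(b - 2)*(b - 1)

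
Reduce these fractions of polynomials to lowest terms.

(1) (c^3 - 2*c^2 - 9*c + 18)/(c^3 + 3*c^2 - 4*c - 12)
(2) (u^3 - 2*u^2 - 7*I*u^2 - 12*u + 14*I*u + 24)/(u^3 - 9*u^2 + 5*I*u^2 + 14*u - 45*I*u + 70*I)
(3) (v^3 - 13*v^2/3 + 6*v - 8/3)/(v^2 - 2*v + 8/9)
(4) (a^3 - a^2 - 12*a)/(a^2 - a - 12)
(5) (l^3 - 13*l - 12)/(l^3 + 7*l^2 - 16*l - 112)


(1) = (c - 3)/(c + 2)
(2) = (u^2 - 7*I*u - 12)/(u^2 + u*(-7 + 5*I) - 35*I)
(3) = (3*v^2 - 9*v + 6)/(3*v - 2)
(4) = a
(5) = (l^2 + 4*l + 3)/(l^2 + 11*l + 28)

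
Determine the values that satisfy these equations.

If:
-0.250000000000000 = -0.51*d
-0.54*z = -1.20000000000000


Then:
d = 0.49
z = 2.22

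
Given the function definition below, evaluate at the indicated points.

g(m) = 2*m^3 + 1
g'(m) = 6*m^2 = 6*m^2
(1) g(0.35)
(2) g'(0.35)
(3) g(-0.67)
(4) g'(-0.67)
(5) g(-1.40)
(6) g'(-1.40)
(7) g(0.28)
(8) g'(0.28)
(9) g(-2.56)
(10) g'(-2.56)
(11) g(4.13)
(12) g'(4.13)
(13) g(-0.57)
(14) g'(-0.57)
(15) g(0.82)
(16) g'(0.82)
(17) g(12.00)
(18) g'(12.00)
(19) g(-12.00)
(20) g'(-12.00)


(1) = 1.09
(2) = 0.73
(3) = 0.40
(4) = 2.69
(5) = -4.49
(6) = 11.76
(7) = 1.04
(8) = 0.47
(9) = -32.55
(10) = 39.32
(11) = 141.89
(12) = 102.34
(13) = 0.63
(14) = 1.95
(15) = 2.10
(16) = 4.03
(17) = 3457.00
(18) = 864.00
(19) = -3455.00
(20) = 864.00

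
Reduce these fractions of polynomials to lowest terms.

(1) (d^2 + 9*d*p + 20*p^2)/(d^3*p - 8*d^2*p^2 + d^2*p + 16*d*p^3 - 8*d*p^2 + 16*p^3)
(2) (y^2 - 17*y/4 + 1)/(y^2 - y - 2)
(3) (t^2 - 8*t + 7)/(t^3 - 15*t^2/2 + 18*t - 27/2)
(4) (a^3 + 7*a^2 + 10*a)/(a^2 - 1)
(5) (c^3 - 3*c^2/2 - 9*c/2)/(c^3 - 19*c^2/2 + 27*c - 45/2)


(1) = (d^2 + 9*d*p + 20*p^2)/(d^3*p - 8*d^2*p^2 + d^2*p + 16*d*p^3 - 8*d*p^2 + 16*p^3)
(2) = (4*y^2 - 17*y + 4)/(4*y^2 - 4*y - 8)
(3) = (2*t^2 - 16*t + 14)/(2*t^3 - 15*t^2 + 36*t - 27)
(4) = (a^3 + 7*a^2 + 10*a)/(a^2 - 1)
(5) = (2*c^2 + 3*c)/(2*c^2 - 13*c + 15)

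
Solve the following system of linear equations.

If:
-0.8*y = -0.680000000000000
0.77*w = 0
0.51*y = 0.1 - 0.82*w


Then:
No Solution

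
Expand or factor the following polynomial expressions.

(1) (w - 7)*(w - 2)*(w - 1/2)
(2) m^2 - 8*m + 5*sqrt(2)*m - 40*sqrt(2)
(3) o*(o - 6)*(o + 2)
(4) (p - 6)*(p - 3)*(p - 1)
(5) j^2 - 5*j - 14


(1) = w^3 - 19*w^2/2 + 37*w/2 - 7
(2) = (m - 8)*(m + 5*sqrt(2))
(3) = o^3 - 4*o^2 - 12*o
(4) = p^3 - 10*p^2 + 27*p - 18
(5) = (j - 7)*(j + 2)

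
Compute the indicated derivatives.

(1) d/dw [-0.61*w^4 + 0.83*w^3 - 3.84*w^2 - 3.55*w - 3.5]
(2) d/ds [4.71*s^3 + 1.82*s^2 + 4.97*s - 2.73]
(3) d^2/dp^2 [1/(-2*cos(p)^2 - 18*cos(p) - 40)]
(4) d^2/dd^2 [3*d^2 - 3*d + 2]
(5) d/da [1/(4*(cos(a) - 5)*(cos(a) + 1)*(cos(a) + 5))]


(1) = -2.44*w^3 + 2.49*w^2 - 7.68*w - 3.55
(2) = 14.13*s^2 + 3.64*s + 4.97
(3) = (4*sin(p)^4 - 3*sin(p)^2 - 855*cos(p)/4 + 27*cos(3*p)/4 - 123)/(2*(cos(p) + 4)^3*(cos(p) + 5)^3)
(4) = 6
(5) = (-3*sin(a)^2 + 2*cos(a) - 22)*sin(a)/(4*(cos(a) - 5)^2*(cos(a) + 1)^2*(cos(a) + 5)^2)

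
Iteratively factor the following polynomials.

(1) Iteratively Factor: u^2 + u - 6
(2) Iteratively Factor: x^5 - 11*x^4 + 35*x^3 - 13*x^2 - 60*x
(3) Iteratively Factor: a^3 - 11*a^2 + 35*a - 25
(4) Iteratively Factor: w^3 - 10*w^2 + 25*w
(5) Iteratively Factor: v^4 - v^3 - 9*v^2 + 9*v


(1) = (u + 3)*(u - 2)
(2) = (x)*(x^4 - 11*x^3 + 35*x^2 - 13*x - 60) = x*(x + 1)*(x^3 - 12*x^2 + 47*x - 60) = x*(x - 4)*(x + 1)*(x^2 - 8*x + 15) = x*(x - 5)*(x - 4)*(x + 1)*(x - 3)
(3) = (a - 5)*(a^2 - 6*a + 5) = (a - 5)^2*(a - 1)
(4) = (w - 5)*(w^2 - 5*w) = w*(w - 5)*(w - 5)
(5) = (v - 3)*(v^3 + 2*v^2 - 3*v) = v*(v - 3)*(v^2 + 2*v - 3) = v*(v - 3)*(v + 3)*(v - 1)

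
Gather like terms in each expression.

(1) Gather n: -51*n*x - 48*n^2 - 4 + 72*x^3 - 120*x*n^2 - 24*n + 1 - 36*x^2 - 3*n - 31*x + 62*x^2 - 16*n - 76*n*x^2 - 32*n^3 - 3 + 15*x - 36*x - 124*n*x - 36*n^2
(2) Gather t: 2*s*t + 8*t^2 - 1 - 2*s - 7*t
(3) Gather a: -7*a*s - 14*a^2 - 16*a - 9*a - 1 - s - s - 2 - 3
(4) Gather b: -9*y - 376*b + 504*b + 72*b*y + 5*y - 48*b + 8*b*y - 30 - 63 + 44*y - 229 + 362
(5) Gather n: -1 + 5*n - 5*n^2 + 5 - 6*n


(1) = -32*n^3 + n^2*(-120*x - 84) + n*(-76*x^2 - 175*x - 43) + 72*x^3 + 26*x^2 - 52*x - 6
(2) = -2*s + 8*t^2 + t*(2*s - 7) - 1
(3) = -14*a^2 + a*(-7*s - 25) - 2*s - 6
(4) = b*(80*y + 80) + 40*y + 40
(5) = -5*n^2 - n + 4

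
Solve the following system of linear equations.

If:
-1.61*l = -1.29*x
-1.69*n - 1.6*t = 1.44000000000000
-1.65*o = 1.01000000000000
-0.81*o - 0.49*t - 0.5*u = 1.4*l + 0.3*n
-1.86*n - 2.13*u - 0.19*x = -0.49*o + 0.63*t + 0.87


Then:
l = 0.801242236024845*x
n = 2.16303132840007*x - 2.16547132306518
o = -0.61
t = 1.38727908498759 - 2.28470184062257*x
u = 0.931385654187629 - 1.30228925409949*x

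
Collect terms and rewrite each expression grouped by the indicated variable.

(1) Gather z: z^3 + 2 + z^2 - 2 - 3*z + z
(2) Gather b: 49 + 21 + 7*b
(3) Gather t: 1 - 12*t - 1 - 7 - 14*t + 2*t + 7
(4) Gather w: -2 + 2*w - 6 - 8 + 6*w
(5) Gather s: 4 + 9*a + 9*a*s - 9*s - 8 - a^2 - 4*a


(1) = z^3 + z^2 - 2*z
(2) = 7*b + 70
(3) = -24*t
(4) = 8*w - 16
(5) = -a^2 + 5*a + s*(9*a - 9) - 4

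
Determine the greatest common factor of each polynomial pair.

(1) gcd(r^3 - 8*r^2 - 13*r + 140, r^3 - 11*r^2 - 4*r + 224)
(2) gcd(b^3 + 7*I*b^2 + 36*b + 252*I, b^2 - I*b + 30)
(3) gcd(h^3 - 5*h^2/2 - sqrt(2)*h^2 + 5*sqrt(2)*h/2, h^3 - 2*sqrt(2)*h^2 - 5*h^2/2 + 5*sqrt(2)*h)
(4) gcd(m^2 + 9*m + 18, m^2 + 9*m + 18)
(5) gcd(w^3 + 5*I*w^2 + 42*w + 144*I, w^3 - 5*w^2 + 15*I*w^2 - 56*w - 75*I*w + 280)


(1) = gcd((r - 7)*(r - 5)*(r + 4), (r - 8)*(r - 7)*(r + 4)) = r^2 - 3*r - 28
(2) = b - 6*I
(3) = h^2 - 5*h/2
(4) = m^2 + 9*m + 18
(5) = w + 8*I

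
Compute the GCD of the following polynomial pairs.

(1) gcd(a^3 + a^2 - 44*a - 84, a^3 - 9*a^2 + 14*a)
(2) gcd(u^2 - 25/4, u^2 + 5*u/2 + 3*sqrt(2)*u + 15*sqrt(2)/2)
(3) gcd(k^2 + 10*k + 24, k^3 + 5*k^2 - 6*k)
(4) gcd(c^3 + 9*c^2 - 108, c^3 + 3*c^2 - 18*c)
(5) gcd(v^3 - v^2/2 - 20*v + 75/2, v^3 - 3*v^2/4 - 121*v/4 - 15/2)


(1) = a - 7
(2) = gcd((u - 5/2)*(u + 5/2), (u + 5/2)*(u + 3*sqrt(2))) = u + 5/2
(3) = k + 6
(4) = gcd((c - 3)*(c + 6)^2, c*(c - 3)*(c + 6)) = c^2 + 3*c - 18
(5) = v + 5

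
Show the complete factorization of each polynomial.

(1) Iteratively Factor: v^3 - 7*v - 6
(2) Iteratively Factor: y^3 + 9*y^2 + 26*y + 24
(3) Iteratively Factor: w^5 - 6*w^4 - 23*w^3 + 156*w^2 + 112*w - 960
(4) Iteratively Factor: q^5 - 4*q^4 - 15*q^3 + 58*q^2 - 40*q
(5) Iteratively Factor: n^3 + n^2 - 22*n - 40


(1) = (v - 3)*(v^2 + 3*v + 2) = (v - 3)*(v + 1)*(v + 2)
(2) = (y + 3)*(y^2 + 6*y + 8) = (y + 3)*(y + 4)*(y + 2)
(3) = (w - 5)*(w^4 - w^3 - 28*w^2 + 16*w + 192) = (w - 5)*(w - 4)*(w^3 + 3*w^2 - 16*w - 48) = (w - 5)*(w - 4)^2*(w^2 + 7*w + 12) = (w - 5)*(w - 4)^2*(w + 3)*(w + 4)
(4) = (q + 4)*(q^4 - 8*q^3 + 17*q^2 - 10*q) = (q - 1)*(q + 4)*(q^3 - 7*q^2 + 10*q) = (q - 2)*(q - 1)*(q + 4)*(q^2 - 5*q) = (q - 5)*(q - 2)*(q - 1)*(q + 4)*(q)
(5) = (n - 5)*(n^2 + 6*n + 8) = (n - 5)*(n + 4)*(n + 2)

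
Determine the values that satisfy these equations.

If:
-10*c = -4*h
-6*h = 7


Then:
c = -7/15
h = -7/6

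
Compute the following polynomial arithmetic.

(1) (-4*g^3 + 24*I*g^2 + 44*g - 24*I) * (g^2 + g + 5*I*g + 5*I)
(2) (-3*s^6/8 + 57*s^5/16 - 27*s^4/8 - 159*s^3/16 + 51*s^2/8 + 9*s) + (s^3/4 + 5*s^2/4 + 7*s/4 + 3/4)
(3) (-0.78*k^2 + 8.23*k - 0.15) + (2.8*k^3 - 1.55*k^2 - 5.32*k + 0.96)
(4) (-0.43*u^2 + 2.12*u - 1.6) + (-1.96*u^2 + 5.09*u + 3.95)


(1) = -4*g^5 - 4*g^4 + 4*I*g^4 - 76*g^3 + 4*I*g^3 - 76*g^2 + 196*I*g^2 + 120*g + 196*I*g + 120
(2) = -3*s^6/8 + 57*s^5/16 - 27*s^4/8 - 155*s^3/16 + 61*s^2/8 + 43*s/4 + 3/4
(3) = 2.8*k^3 - 2.33*k^2 + 2.91*k + 0.81
(4) = -2.39*u^2 + 7.21*u + 2.35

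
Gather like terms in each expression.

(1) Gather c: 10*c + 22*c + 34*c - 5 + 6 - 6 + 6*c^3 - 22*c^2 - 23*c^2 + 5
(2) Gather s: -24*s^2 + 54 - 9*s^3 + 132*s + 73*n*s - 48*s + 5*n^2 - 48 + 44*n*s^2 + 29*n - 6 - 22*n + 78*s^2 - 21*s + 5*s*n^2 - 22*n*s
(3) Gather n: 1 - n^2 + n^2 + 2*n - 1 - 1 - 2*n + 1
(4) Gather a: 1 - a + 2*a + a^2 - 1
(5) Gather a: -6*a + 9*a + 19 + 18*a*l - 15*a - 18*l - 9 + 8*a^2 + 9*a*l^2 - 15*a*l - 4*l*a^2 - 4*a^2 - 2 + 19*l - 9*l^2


(1) = 6*c^3 - 45*c^2 + 66*c
(2) = 5*n^2 + 7*n - 9*s^3 + s^2*(44*n + 54) + s*(5*n^2 + 51*n + 63)
(3) = 0
(4) = a^2 + a
(5) = a^2*(4 - 4*l) + a*(9*l^2 + 3*l - 12) - 9*l^2 + l + 8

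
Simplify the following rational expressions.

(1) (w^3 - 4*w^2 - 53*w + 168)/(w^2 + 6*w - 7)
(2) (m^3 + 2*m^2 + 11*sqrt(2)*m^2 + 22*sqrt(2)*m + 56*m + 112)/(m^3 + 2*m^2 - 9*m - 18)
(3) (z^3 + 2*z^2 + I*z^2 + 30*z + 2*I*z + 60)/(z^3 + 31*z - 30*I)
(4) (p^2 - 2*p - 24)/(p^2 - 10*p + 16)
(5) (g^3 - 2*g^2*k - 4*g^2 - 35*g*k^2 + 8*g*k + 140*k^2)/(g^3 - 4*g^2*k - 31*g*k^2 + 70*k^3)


(1) = (w^2 - 11*w + 24)/(w - 1)
(2) = (m^2 + 11*sqrt(2)*m + 56)/(m^2 - 9)
(3) = (z + 2)/(z - I)
(4) = (p^2 - 2*p - 24)/(p^2 - 10*p + 16)
(5) = (g - 4)/(g - 2*k)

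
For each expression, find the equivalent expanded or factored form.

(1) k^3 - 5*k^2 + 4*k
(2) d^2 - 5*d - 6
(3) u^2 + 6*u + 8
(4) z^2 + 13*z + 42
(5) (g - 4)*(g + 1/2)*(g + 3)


(1) = k*(k - 4)*(k - 1)
(2) = (d - 6)*(d + 1)
(3) = (u + 2)*(u + 4)
(4) = (z + 6)*(z + 7)
(5) = g^3 - g^2/2 - 25*g/2 - 6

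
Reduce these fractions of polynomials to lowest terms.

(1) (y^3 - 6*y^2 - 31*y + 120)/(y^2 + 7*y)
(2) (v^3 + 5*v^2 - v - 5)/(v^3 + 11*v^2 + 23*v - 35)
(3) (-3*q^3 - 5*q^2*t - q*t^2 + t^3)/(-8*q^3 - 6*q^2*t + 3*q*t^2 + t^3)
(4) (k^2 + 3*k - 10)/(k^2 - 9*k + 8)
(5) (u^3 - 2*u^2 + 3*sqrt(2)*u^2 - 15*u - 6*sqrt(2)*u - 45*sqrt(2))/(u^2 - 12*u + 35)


(1) = (y^3 - 6*y^2 - 31*y + 120)/(y^2 + 7*y)
(2) = (v + 1)/(v + 7)
(3) = (3*q^2 + 2*q*t - t^2)/(8*q^2 - 2*q*t - t^2)
(4) = (k^2 + 3*k - 10)/(k^2 - 9*k + 8)
(5) = (u^2 + u*(3 + 3*sqrt(2)) + 9*sqrt(2))/(u - 7)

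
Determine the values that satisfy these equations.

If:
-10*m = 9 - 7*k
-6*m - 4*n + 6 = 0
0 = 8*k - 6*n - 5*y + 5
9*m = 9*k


Then:
k = -3
m = -3
n = 6
y = -11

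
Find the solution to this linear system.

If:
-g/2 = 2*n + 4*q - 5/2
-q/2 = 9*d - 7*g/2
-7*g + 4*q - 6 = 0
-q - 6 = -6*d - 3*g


Then:
d = 25/36
g = 8/3
n = -47/4
q = 37/6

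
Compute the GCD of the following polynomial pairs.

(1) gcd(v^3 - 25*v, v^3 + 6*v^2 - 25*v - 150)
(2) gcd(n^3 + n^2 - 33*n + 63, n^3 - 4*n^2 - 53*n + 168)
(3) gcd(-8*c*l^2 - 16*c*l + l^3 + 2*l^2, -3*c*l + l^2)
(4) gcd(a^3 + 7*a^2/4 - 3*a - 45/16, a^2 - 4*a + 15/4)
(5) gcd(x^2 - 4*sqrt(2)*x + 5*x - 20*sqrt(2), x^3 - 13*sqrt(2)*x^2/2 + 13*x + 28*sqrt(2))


(1) = v^2 - 25
(2) = n^2 + 4*n - 21
(3) = l
(4) = a - 3/2
(5) = x - 4*sqrt(2)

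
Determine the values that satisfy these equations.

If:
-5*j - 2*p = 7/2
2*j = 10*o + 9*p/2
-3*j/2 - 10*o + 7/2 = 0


Then:
j = -35/118
o = 931/2360
p = -119/118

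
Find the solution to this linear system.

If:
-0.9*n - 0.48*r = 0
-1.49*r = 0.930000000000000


Then:
n = 0.33
r = -0.62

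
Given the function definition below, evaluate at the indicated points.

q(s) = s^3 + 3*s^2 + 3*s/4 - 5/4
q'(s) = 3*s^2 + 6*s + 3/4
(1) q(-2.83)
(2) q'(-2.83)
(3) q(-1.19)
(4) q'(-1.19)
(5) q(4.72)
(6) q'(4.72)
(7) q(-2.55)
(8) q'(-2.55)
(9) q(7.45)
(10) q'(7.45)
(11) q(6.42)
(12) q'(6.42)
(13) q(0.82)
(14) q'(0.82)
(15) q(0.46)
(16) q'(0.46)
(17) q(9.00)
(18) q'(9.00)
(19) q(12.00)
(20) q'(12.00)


(1) = -2.01
(2) = 7.80
(3) = 0.42
(4) = -2.14
(5) = 174.28
(6) = 95.91
(7) = -0.24
(8) = 4.96
(9) = 584.34
(10) = 211.96
(11) = 391.82
(12) = 162.92
(13) = 1.93
(14) = 7.69
(15) = -0.17
(16) = 4.14
(17) = 977.50
(18) = 297.75
(19) = 2167.75
(20) = 504.75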